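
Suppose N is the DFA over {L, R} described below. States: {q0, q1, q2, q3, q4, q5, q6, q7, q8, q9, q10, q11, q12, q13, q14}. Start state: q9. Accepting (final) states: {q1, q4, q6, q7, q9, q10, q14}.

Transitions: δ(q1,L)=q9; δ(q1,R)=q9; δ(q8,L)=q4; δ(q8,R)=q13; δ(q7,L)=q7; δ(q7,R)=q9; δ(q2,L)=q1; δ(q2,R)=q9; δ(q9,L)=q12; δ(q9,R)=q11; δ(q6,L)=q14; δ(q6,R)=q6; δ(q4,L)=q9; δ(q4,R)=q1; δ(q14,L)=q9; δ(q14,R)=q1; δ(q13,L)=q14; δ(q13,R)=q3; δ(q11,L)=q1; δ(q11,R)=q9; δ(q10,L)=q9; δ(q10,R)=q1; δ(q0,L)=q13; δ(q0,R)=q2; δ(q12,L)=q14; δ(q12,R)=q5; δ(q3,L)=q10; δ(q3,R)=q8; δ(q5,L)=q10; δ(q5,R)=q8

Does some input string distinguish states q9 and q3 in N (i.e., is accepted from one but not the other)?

Reachable states from the start: {q1,q3,q4,q5,q8,q9,q10,q11,q12,q13,q14}. Unreachable: {q0,q2,q6,q7} — drop them.
P0 = {q1,q4,q9,q10,q14} | {q3,q5,q8,q11,q12,q13}.
Split {q1,q4,q9,q10,q14} by δ(·,L) → {q1,q4,q10,q14} and {q9}.
Refine {q1,q4,q10,q14} on symbol R: members go to different blocks, giving {q4,q10,q14} and {q1}.
Split {q3,q5,q8,q11,q12,q13} by δ(·,L) → {q3,q5,q8,q12,q13} and {q11}.
Stable partition: {q4,q10,q14} | {q3,q5,q8,q12,q13} | {q9} | {q1} | {q11} — 5 equivalence classes.
q9 and q3 end up in different blocks, so they are distinguishable. For instance, the string 'ε' is accepted from only q9.

Yes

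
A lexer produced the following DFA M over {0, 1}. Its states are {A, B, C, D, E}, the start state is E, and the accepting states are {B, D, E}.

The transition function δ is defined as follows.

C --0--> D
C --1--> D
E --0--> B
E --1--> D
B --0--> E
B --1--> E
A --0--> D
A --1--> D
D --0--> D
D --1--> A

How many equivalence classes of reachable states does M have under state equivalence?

First remove the unreachable states {C}; 4 states remain.
Start with accepting vs non-accepting: {B,D,E} | {A}.
Refine {B,D,E} on symbol 1: members go to different blocks, giving {B,E} and {D}.
On input 1, block {B,E} splits into {B} and {E}.
No further refinement is possible. Final partition (4 blocks): {B} | {A} | {D} | {E}.

4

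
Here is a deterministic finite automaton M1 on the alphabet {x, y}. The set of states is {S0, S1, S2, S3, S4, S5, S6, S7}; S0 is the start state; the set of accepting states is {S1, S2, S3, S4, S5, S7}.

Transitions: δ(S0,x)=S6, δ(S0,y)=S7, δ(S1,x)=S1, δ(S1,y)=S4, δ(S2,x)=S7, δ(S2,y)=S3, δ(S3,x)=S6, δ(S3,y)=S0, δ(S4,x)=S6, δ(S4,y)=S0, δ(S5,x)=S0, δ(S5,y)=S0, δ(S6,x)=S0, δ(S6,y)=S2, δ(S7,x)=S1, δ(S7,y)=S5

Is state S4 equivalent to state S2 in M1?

No

P0 = {S1,S2,S3,S4,S5,S7} | {S0,S6}.
Split {S1,S2,S3,S4,S5,S7} by δ(·,x) → {S1,S2,S7} and {S3,S4,S5}.
No further refinement is possible. Final partition (3 blocks): {S1,S2,S7} | {S0,S6} | {S3,S4,S5}.
S4 and S2 end up in different blocks, so they are distinguishable. For instance, the string 'x' is accepted from only S2.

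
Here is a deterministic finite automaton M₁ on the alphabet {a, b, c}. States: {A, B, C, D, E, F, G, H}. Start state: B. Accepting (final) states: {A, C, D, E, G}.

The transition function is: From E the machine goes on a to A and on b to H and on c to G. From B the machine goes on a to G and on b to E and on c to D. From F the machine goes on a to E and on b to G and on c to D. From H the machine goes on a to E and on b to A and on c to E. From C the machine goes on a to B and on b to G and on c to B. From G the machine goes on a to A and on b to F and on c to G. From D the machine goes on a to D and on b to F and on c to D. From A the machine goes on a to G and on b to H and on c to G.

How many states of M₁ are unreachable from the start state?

1

No path from B leads to C; the other 7 states are all reachable.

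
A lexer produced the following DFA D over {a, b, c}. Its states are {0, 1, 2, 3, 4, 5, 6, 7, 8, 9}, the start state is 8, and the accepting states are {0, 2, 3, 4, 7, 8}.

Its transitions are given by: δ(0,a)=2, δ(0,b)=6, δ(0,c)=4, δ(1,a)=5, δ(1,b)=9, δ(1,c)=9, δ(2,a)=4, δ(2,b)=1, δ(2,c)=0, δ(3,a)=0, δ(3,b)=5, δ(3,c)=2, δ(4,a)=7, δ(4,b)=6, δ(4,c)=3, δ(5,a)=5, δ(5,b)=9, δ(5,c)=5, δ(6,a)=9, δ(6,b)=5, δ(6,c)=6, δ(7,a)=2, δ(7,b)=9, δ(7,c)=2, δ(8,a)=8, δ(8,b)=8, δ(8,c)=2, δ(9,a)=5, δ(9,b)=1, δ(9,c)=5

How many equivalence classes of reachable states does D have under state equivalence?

3

All states are reachable from the start state.
Initial partition by acceptance: {0,2,3,4,7,8} | {1,5,6,9}.
On input b, block {0,2,3,4,7,8} splits into {0,2,3,4,7} and {8}.
No further refinement is possible. Final partition (3 blocks): {0,2,3,4,7} | {1,5,6,9} | {8}.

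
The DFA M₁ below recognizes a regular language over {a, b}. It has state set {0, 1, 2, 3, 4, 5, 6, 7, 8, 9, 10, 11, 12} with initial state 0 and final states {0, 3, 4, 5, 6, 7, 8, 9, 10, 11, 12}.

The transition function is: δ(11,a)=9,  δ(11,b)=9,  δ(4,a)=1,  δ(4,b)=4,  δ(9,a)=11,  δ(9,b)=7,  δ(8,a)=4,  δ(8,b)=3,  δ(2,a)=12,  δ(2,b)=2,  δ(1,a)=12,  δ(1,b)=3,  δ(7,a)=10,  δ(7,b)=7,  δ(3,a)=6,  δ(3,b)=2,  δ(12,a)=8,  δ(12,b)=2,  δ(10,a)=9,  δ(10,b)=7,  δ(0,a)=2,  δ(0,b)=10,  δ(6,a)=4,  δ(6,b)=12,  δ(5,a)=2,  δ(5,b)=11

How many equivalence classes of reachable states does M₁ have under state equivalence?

7

First remove the unreachable states {5}; 12 states remain.
Start with accepting vs non-accepting: {0,3,4,6,7,8,9,10,11,12} | {1,2}.
Split {0,3,4,6,7,8,9,10,11,12} by δ(·,a) → {3,6,7,8,9,10,11,12} and {0,4}.
Split {3,6,7,8,9,10,11,12} by δ(·,a) → {3,7,9,10,11,12} and {6,8}.
Split {3,7,9,10,11,12} by δ(·,a) → {7,9,10,11} and {3,12}.
Split {1,2} by δ(·,b) → {1} and {2}.
On input a, block {0,4} splits into {0} and {4}.
Stable partition: {7,9,10,11} | {1} | {0} | {6,8} | {3,12} | {2} | {4} — 7 equivalence classes.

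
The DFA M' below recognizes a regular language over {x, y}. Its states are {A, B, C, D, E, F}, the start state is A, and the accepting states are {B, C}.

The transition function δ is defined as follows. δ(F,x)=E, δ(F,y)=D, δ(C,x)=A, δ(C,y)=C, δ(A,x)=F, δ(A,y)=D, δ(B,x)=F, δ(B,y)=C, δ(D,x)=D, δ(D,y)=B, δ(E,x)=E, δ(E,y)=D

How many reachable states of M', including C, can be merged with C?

2

All states are reachable from the start state.
Initial partition by acceptance: {B,C} | {A,D,E,F}.
On input y, block {A,D,E,F} splits into {A,E,F} and {D}.
No further refinement is possible. Final partition (3 blocks): {B,C} | {A,E,F} | {D}.
State C belongs to the block {B,C}, which has 2 states.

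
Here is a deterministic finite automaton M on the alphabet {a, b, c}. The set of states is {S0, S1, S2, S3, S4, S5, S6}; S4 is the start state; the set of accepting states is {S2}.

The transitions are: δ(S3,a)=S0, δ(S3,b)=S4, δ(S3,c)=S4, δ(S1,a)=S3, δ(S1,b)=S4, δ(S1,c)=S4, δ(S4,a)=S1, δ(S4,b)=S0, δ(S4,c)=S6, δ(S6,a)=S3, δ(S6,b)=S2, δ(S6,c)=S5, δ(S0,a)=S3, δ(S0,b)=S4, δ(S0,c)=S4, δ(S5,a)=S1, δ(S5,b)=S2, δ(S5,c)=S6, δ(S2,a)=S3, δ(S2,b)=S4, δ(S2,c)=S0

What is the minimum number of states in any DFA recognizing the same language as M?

4

Every state is reachable, so we keep all 7.
Initial partition by acceptance: {S2} | {S0,S1,S3,S4,S5,S6}.
Refine {S0,S1,S3,S4,S5,S6} on symbol b: members go to different blocks, giving {S0,S1,S3,S4} and {S5,S6}.
Split {S0,S1,S3,S4} by δ(·,c) → {S0,S1,S3} and {S4}.
Stable partition: {S2} | {S0,S1,S3} | {S5,S6} | {S4} — 4 equivalence classes.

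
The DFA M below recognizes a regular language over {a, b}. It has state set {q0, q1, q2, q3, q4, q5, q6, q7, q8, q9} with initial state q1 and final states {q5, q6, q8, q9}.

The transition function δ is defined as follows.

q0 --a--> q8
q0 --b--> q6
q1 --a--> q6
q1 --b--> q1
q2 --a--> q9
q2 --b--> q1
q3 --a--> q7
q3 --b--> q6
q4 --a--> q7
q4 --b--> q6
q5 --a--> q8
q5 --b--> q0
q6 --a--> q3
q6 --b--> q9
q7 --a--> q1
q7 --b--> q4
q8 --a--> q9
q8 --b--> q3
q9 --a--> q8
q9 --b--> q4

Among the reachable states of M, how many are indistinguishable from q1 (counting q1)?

1

States {q0,q2,q5} cannot be reached from the start state, so discard them.
Initial partition by acceptance: {q6,q8,q9} | {q1,q3,q4,q7}.
On input a, block {q6,q8,q9} splits into {q8,q9} and {q6}.
Refine {q1,q3,q4,q7} on symbol a: members go to different blocks, giving {q3,q4,q7} and {q1}.
Split {q3,q4,q7} by δ(·,a) → {q3,q4} and {q7}.
Stable partition: {q8,q9} | {q3,q4} | {q6} | {q1} | {q7} — 5 equivalence classes.
The equivalence class containing q1 is {q1}, of size 1.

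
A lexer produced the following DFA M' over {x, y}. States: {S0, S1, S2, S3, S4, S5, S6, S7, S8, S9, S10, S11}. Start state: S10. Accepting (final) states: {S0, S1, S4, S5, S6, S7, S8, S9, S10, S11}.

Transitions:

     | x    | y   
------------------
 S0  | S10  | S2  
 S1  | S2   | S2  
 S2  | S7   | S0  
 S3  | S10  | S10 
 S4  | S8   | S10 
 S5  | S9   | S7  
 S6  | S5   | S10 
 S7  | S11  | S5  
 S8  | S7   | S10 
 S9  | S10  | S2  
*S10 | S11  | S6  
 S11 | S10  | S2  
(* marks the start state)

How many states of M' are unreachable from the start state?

4

BFS from S10 reaches {S0, S2, S5, S6, S7, S9, S10, S11}; the 4 state(s) S1, S3, S4, S8 are never visited.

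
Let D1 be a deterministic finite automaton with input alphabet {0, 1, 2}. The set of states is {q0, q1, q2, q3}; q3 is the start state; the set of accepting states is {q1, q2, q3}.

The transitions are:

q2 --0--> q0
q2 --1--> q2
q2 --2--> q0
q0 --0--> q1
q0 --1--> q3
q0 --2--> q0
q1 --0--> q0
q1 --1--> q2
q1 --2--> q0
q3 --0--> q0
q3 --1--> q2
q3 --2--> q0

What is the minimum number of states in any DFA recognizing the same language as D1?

2

Start with accepting vs non-accepting: {q1,q2,q3} | {q0}.
Stable partition: {q1,q2,q3} | {q0} — 2 equivalence classes.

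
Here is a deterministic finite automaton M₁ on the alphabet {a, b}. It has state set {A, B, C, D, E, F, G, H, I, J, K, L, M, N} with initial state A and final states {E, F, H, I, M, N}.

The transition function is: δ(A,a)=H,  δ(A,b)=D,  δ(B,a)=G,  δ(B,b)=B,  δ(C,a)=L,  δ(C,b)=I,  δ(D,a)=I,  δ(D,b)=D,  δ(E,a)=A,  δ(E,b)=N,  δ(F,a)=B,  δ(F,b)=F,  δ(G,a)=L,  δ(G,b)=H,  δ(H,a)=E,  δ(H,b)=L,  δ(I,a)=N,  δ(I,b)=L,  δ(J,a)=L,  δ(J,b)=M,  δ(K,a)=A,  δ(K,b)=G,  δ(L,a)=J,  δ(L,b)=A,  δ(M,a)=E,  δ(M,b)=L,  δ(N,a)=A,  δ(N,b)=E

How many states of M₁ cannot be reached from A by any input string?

BFS from A reaches {A, D, E, H, I, J, L, M, N}; the 5 state(s) B, C, F, G, K are never visited.

5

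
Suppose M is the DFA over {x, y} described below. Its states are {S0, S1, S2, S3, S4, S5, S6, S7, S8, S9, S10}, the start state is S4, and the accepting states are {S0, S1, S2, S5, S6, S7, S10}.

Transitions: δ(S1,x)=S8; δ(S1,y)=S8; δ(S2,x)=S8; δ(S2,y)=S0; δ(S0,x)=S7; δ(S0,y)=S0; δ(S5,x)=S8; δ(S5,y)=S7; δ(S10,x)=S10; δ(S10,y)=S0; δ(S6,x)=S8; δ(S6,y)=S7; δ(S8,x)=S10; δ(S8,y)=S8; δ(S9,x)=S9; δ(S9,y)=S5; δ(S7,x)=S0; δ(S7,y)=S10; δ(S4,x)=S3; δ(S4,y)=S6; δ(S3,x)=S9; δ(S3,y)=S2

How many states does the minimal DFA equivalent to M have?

States {S1} cannot be reached from the start state, so discard them.
P0 = {S0,S2,S5,S6,S7,S10} | {S3,S4,S8,S9}.
Split {S0,S2,S5,S6,S7,S10} by δ(·,x) → {S0,S7,S10} and {S2,S5,S6}.
On input x, block {S3,S4,S8,S9} splits into {S3,S4,S9} and {S8}.
No further refinement is possible. Final partition (4 blocks): {S0,S7,S10} | {S3,S4,S9} | {S2,S5,S6} | {S8}.

4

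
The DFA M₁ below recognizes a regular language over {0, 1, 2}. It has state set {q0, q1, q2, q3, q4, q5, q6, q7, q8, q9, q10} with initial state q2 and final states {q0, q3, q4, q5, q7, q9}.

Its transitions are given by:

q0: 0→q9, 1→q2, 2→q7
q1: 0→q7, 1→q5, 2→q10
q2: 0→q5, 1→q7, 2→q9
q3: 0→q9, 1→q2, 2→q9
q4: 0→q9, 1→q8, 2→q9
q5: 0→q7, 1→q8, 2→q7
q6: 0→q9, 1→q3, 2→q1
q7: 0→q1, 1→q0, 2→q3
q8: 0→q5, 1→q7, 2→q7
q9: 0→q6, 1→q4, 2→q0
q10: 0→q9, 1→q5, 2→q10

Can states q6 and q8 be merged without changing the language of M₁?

No

P0 = {q0,q3,q4,q5,q7,q9} | {q1,q2,q6,q8,q10}.
Refine {q0,q3,q4,q5,q7,q9} on symbol 0: members go to different blocks, giving {q0,q3,q4,q5} and {q7,q9}.
Split {q1,q2,q6,q8,q10} by δ(·,0) → {q1,q6,q10} and {q2,q8}.
The partition is now stable with 4 blocks: {q0,q3,q4,q5} | {q1,q6,q10} | {q7,q9} | {q2,q8}.
q6 and q8 end up in different blocks, so they are distinguishable. For instance, the string '2' is accepted from only q8.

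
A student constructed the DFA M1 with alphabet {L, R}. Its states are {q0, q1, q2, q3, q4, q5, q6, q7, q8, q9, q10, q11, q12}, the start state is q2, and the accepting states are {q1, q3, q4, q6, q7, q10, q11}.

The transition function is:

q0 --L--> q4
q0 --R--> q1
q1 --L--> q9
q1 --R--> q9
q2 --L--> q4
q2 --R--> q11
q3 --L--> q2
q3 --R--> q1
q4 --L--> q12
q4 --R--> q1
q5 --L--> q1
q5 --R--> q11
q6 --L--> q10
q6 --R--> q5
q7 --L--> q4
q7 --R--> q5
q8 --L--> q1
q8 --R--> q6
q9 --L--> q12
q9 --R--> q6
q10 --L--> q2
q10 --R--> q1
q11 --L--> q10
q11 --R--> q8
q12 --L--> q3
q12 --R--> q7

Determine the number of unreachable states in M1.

1

No path from q2 leads to q0; the other 12 states are all reachable.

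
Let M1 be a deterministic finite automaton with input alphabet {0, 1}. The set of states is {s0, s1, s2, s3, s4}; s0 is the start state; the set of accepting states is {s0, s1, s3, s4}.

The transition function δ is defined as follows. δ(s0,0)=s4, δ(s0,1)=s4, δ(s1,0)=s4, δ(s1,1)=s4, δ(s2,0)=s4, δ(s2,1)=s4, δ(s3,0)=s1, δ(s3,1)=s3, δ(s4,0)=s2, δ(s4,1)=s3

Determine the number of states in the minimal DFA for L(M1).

4

P0 = {s0,s1,s3,s4} | {s2}.
Refine {s0,s1,s3,s4} on symbol 0: members go to different blocks, giving {s0,s1,s3} and {s4}.
Split {s0,s1,s3} by δ(·,0) → {s0,s1} and {s3}.
Stable partition: {s0,s1} | {s2} | {s4} | {s3} — 4 equivalence classes.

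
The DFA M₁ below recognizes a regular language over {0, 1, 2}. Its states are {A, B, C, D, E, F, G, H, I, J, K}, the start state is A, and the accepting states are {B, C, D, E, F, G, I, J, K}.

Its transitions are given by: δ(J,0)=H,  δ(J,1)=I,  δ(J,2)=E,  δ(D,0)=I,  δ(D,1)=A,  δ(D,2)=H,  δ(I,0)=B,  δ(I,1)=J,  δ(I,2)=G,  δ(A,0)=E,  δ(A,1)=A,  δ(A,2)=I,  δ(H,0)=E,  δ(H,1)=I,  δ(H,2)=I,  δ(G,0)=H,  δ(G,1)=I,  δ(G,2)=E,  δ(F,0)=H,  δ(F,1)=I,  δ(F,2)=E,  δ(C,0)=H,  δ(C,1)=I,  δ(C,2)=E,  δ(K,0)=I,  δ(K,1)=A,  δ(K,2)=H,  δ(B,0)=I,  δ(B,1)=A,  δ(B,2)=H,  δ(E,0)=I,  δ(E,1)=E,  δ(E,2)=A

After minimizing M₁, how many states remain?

First remove the unreachable states {C,D,F,K}; 7 states remain.
Start with accepting vs non-accepting: {B,E,G,I,J} | {A,H}.
On input 0, block {B,E,G,I,J} splits into {B,E,I} and {G,J}.
Split {B,E,I} by δ(·,1) → {B} and {E} and {I}.
On input 1, block {A,H} splits into {A} and {H}.
No further refinement is possible. Final partition (6 blocks): {B} | {A} | {G,J} | {E} | {I} | {H}.

6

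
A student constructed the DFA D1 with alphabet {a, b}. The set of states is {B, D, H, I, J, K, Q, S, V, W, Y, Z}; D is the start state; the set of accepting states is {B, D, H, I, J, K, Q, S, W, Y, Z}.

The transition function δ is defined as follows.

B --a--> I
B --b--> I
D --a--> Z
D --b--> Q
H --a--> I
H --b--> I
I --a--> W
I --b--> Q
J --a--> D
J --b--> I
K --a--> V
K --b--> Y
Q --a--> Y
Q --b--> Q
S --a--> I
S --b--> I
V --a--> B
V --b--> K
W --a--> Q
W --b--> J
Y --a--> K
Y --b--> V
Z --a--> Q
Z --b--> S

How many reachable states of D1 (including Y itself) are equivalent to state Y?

Reachable states from the start: {B,D,I,J,K,Q,S,V,W,Y,Z}. Unreachable: {H} — drop them.
P0 = {B,D,I,J,K,Q,S,W,Y,Z} | {V}.
On input a, block {B,D,I,J,K,Q,S,W,Y,Z} splits into {B,D,I,J,Q,S,W,Y,Z} and {K}.
On input a, block {B,D,I,J,Q,S,W,Y,Z} splits into {B,D,I,J,Q,S,W,Z} and {Y}.
On input a, block {B,D,I,J,Q,S,W,Z} splits into {B,D,I,J,S,W,Z} and {Q}.
On input a, block {B,D,I,J,S,W,Z} splits into {B,D,I,J,S} and {W,Z}.
On input a, block {B,D,I,J,S} splits into {B,J,S} and {D,I}.
No further refinement is possible. Final partition (7 blocks): {B,J,S} | {V} | {K} | {Y} | {Q} | {W,Z} | {D,I}.
State Y belongs to the block {Y}, which has 1 states.

1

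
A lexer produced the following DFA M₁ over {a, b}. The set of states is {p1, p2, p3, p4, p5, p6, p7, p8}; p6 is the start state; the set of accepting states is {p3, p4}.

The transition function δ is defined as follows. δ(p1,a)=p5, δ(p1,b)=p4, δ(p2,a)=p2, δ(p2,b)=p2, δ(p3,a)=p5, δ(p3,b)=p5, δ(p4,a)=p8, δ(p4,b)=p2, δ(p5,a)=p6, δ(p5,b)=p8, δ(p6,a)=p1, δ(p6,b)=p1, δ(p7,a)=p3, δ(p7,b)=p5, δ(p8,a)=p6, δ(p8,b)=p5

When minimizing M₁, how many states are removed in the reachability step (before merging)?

Starting at p6 and following transitions, the reachable set is {p1, p2, p4, p5, p6, p8}. That leaves p3, p7 unreachable — 2 in total.

2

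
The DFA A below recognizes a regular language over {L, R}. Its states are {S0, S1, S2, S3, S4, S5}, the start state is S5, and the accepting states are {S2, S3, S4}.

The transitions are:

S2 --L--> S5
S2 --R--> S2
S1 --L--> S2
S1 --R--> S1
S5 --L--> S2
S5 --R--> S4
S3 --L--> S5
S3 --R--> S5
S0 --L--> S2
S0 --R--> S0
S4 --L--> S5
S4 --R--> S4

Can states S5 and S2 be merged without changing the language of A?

No

First remove the unreachable states {S0,S1,S3}; 3 states remain.
Start with accepting vs non-accepting: {S2,S4} | {S5}.
No further refinement is possible. Final partition (2 blocks): {S2,S4} | {S5}.
S5 and S2 end up in different blocks, so they are distinguishable. For instance, the string 'ε' is accepted from only S2.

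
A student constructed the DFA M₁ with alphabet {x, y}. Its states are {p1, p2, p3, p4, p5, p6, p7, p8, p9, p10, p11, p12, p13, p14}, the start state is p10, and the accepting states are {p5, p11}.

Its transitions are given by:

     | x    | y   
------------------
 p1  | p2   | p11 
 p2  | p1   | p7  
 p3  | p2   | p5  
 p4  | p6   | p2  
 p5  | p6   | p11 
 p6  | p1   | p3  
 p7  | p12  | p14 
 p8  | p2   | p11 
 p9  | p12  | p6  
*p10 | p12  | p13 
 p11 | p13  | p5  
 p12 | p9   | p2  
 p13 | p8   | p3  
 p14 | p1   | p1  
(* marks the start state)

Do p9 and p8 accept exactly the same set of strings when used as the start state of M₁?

No

Reachable states from the start: {p1,p2,p3,p5,p6,p7,p8,p9,p10,p11,p12,p13,p14}. Unreachable: {p4} — drop them.
P0 = {p5,p11} | {p1,p2,p3,p6,p7,p8,p9,p10,p12,p13,p14}.
Refine {p1,p2,p3,p6,p7,p8,p9,p10,p12,p13,p14} on symbol y: members go to different blocks, giving {p2,p6,p7,p9,p10,p12,p13,p14} and {p1,p3,p8}.
Refine {p2,p6,p7,p9,p10,p12,p13,p14} on symbol x: members go to different blocks, giving {p2,p6,p13,p14} and {p7,p9,p10,p12}.
On input y, block {p2,p6,p13,p14} splits into {p6,p13,p14} and {p2}.
Split {p7,p9,p10,p12} by δ(·,y) → {p7,p9,p10} and {p12}.
Stable partition: {p5,p11} | {p6,p13,p14} | {p1,p3,p8} | {p7,p9,p10} | {p2} | {p12} — 6 equivalence classes.
p9 and p8 end up in different blocks, so they are distinguishable. For instance, the string 'y' is accepted from only p8.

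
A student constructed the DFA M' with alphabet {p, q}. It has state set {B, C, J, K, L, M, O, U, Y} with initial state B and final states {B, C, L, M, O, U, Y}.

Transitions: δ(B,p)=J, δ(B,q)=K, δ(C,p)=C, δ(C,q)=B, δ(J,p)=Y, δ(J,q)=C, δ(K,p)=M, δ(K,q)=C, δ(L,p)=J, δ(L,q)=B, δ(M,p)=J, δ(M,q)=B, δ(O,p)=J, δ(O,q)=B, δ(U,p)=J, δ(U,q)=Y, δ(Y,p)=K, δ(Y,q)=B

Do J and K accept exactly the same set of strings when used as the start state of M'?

Yes

First remove the unreachable states {L,O,U}; 6 states remain.
Start with accepting vs non-accepting: {B,C,M,Y} | {J,K}.
Split {B,C,M,Y} by δ(·,p) → {B,M,Y} and {C}.
Split {B,M,Y} by δ(·,q) → {M,Y} and {B}.
Stable partition: {M,Y} | {J,K} | {C} | {B} — 4 equivalence classes.
J and K lie in the same block of the stable partition, so they are equivalent — no string distinguishes them.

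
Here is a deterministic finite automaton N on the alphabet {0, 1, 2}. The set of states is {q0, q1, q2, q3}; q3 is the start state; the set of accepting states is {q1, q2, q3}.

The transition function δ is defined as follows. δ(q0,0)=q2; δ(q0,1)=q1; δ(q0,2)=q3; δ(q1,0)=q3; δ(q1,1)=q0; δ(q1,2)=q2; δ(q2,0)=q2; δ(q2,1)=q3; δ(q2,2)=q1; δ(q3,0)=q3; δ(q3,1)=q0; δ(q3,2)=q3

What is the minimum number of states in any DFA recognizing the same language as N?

4

Initial partition by acceptance: {q1,q2,q3} | {q0}.
Split {q1,q2,q3} by δ(·,1) → {q1,q3} and {q2}.
Refine {q1,q3} on symbol 2: members go to different blocks, giving {q1} and {q3}.
Stable partition: {q1} | {q0} | {q2} | {q3} — 4 equivalence classes.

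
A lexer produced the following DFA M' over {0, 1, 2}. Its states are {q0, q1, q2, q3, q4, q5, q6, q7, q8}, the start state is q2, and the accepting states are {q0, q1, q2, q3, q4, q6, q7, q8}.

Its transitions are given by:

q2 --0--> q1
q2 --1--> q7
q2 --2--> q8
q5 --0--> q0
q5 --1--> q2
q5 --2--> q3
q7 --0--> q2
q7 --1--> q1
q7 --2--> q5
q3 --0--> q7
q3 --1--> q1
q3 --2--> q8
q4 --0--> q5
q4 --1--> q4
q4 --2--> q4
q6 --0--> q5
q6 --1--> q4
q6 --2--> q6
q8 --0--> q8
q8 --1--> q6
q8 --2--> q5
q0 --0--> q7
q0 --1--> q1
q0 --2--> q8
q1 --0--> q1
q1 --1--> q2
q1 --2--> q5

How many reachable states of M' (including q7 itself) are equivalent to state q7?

P0 = {q0,q1,q2,q3,q4,q6,q7,q8} | {q5}.
Split {q0,q1,q2,q3,q4,q6,q7,q8} by δ(·,0) → {q0,q1,q2,q3,q7,q8} and {q4,q6}.
Refine {q0,q1,q2,q3,q7,q8} on symbol 1: members go to different blocks, giving {q0,q1,q2,q3,q7} and {q8}.
Refine {q0,q1,q2,q3,q7} on symbol 2: members go to different blocks, giving {q0,q2,q3} and {q1,q7}.
Split {q1,q7} by δ(·,0) → {q1} and {q7}.
Refine {q0,q2,q3} on symbol 0: members go to different blocks, giving {q0,q3} and {q2}.
No further refinement is possible. Final partition (7 blocks): {q0,q3} | {q5} | {q4,q6} | {q8} | {q1} | {q7} | {q2}.
State q7 belongs to the block {q7}, which has 1 states.

1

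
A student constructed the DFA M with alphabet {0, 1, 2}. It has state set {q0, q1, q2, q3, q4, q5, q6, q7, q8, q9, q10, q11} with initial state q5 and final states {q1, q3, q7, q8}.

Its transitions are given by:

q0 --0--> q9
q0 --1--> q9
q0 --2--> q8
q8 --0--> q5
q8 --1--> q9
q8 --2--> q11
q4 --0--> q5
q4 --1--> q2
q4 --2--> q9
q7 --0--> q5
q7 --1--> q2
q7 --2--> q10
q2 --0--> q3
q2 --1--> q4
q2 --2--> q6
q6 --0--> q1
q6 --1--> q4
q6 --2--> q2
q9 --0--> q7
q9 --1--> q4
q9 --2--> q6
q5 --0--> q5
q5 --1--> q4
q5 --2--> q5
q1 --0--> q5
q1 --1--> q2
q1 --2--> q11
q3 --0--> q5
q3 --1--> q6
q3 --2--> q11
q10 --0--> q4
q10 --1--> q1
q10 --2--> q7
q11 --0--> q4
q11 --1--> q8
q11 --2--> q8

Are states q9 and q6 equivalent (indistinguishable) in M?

Yes

First remove the unreachable states {q0}; 11 states remain.
P0 = {q1,q3,q7,q8} | {q2,q4,q5,q6,q9,q10,q11}.
Refine {q2,q4,q5,q6,q9,q10,q11} on symbol 0: members go to different blocks, giving {q4,q5,q10,q11} and {q2,q6,q9}.
Split {q4,q5,q10,q11} by δ(·,1) → {q10,q11} and {q4} and {q5}.
No further refinement is possible. Final partition (5 blocks): {q1,q3,q7,q8} | {q10,q11} | {q2,q6,q9} | {q4} | {q5}.
q9 and q6 lie in the same block of the stable partition, so they are equivalent — no string distinguishes them.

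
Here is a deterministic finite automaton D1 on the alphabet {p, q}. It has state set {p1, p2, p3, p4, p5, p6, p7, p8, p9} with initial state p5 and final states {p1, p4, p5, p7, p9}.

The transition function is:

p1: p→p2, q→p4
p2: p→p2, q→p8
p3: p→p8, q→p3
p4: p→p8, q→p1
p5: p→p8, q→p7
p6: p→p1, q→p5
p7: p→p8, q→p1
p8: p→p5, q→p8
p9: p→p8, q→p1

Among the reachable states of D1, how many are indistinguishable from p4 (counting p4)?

2

States {p3,p6,p9} cannot be reached from the start state, so discard them.
Start with accepting vs non-accepting: {p1,p4,p5,p7} | {p2,p8}.
Split {p2,p8} by δ(·,p) → {p2} and {p8}.
Split {p1,p4,p5,p7} by δ(·,p) → {p4,p5,p7} and {p1}.
Split {p4,p5,p7} by δ(·,q) → {p4,p7} and {p5}.
The partition is now stable with 5 blocks: {p4,p7} | {p2} | {p8} | {p1} | {p5}.
The equivalence class containing p4 is {p4,p7}, of size 2.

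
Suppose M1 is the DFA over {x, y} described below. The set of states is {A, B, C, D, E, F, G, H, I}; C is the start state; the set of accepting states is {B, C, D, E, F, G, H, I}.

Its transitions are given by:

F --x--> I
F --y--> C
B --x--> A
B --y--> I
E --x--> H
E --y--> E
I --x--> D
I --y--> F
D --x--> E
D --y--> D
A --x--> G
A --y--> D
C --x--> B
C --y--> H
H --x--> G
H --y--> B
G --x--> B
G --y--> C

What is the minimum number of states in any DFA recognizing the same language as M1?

All states are reachable from the start state.
Initial partition by acceptance: {B,C,D,E,F,G,H,I} | {A}.
Split {B,C,D,E,F,G,H,I} by δ(·,x) → {C,D,E,F,G,H,I} and {B}.
Split {C,D,E,F,G,H,I} by δ(·,x) → {D,E,F,H,I} and {C,G}.
Refine {D,E,F,H,I} on symbol x: members go to different blocks, giving {D,E,F,I} and {H}.
Refine {D,E,F,I} on symbol x: members go to different blocks, giving {D,F,I} and {E}.
On input x, block {D,F,I} splits into {F,I} and {D}.
On input x, block {F,I} splits into {F} and {I}.
Refine {C,G} on symbol y: members go to different blocks, giving {C} and {G}.
No further refinement is possible. Final partition (9 blocks): {F} | {A} | {B} | {C} | {H} | {E} | {D} | {I} | {G}.

9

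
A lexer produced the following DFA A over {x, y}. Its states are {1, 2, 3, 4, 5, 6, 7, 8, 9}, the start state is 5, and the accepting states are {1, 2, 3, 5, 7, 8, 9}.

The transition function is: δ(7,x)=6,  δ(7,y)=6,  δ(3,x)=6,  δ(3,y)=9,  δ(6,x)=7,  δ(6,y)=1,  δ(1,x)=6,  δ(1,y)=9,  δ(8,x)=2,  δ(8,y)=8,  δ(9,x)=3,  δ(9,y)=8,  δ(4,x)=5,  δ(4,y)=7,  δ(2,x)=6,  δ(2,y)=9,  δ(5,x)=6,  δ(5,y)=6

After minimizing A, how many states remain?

4

States {4} cannot be reached from the start state, so discard them.
P0 = {1,2,3,5,7,8,9} | {6}.
On input x, block {1,2,3,5,7,8,9} splits into {1,2,3,5,7} and {8,9}.
Refine {1,2,3,5,7} on symbol y: members go to different blocks, giving {1,2,3} and {5,7}.
Stable partition: {1,2,3} | {6} | {8,9} | {5,7} — 4 equivalence classes.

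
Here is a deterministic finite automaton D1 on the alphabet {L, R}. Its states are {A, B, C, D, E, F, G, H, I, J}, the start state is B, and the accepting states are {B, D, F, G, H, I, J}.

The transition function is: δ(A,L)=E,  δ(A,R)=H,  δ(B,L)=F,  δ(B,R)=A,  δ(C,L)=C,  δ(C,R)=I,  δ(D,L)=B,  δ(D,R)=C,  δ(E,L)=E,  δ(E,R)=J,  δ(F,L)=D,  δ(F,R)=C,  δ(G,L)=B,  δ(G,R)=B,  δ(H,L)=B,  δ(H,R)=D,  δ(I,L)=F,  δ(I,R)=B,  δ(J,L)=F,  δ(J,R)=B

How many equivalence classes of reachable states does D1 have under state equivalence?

First remove the unreachable states {G}; 9 states remain.
Start with accepting vs non-accepting: {B,D,F,H,I,J} | {A,C,E}.
On input R, block {B,D,F,H,I,J} splits into {B,D,F} and {H,I,J}.
Stable partition: {B,D,F} | {A,C,E} | {H,I,J} — 3 equivalence classes.

3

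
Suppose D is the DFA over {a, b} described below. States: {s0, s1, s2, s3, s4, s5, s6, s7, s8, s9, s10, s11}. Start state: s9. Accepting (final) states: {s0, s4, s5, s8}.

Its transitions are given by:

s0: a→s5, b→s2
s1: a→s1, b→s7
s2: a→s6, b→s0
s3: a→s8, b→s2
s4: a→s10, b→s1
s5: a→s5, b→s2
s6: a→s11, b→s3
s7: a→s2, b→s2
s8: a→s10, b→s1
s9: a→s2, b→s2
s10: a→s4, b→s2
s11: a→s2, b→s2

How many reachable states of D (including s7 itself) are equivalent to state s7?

Start with accepting vs non-accepting: {s0,s4,s5,s8} | {s1,s2,s3,s6,s7,s9,s10,s11}.
Refine {s0,s4,s5,s8} on symbol a: members go to different blocks, giving {s0,s5} and {s4,s8}.
Refine {s1,s2,s3,s6,s7,s9,s10,s11} on symbol a: members go to different blocks, giving {s1,s2,s6,s7,s9,s11} and {s3,s10}.
On input b, block {s1,s2,s6,s7,s9,s11} splits into {s1,s7,s9,s11} and {s2} and {s6}.
Split {s1,s7,s9,s11} by δ(·,a) → {s7,s9,s11} and {s1}.
Stable partition: {s0,s5} | {s7,s9,s11} | {s4,s8} | {s3,s10} | {s2} | {s6} | {s1} — 7 equivalence classes.
State s7 belongs to the block {s7,s9,s11}, which has 3 states.

3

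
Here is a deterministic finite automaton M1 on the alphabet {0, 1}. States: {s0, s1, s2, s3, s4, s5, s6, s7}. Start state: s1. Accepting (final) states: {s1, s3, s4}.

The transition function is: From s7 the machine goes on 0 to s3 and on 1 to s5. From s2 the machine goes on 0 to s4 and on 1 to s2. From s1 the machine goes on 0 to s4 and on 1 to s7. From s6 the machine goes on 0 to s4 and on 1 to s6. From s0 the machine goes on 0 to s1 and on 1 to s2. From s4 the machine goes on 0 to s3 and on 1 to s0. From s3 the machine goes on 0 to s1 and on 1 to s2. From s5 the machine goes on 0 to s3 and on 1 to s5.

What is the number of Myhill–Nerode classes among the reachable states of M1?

States {s6} cannot be reached from the start state, so discard them.
P0 = {s1,s3,s4} | {s0,s2,s5,s7}.
The partition is now stable with 2 blocks: {s1,s3,s4} | {s0,s2,s5,s7}.

2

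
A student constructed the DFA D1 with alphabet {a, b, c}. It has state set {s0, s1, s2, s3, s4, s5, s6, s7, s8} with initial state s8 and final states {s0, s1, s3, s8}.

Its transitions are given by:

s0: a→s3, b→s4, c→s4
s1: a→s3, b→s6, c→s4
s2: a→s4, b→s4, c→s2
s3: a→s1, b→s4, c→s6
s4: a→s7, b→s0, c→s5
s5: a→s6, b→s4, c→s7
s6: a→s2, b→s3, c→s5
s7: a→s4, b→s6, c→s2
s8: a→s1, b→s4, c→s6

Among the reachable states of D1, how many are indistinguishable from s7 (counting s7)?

3

All states are reachable from the start state.
Start with accepting vs non-accepting: {s0,s1,s3,s8} | {s2,s4,s5,s6,s7}.
Split {s2,s4,s5,s6,s7} by δ(·,b) → {s2,s5,s7} and {s4,s6}.
No further refinement is possible. Final partition (3 blocks): {s0,s1,s3,s8} | {s2,s5,s7} | {s4,s6}.
The equivalence class containing s7 is {s2,s5,s7}, of size 3.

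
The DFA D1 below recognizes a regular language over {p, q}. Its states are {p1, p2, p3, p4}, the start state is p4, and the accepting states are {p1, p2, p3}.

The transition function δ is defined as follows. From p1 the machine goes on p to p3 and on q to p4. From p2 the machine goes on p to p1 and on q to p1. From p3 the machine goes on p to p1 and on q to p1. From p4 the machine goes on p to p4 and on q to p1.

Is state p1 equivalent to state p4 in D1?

Reachable states from the start: {p1,p3,p4}. Unreachable: {p2} — drop them.
Start with accepting vs non-accepting: {p1,p3} | {p4}.
Refine {p1,p3} on symbol q: members go to different blocks, giving {p1} and {p3}.
The partition is now stable with 3 blocks: {p1} | {p4} | {p3}.
p1 and p4 end up in different blocks, so they are distinguishable. For instance, the string 'ε' is accepted from only p1.

No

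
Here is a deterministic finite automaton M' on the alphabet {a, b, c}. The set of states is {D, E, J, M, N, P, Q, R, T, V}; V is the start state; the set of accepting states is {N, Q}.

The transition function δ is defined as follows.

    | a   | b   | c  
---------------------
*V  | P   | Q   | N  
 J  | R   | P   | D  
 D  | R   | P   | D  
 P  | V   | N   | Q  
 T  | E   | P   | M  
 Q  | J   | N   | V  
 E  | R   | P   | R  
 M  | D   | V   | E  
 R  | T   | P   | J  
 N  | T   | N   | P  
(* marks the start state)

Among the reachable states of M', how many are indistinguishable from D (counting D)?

All states are reachable from the start state.
Initial partition by acceptance: {N,Q} | {D,E,J,M,P,R,T,V}.
Refine {D,E,J,M,P,R,T,V} on symbol b: members go to different blocks, giving {D,E,J,M,R,T} and {P,V}.
No further refinement is possible. Final partition (3 blocks): {N,Q} | {D,E,J,M,R,T} | {P,V}.
The equivalence class containing D is {D,E,J,M,R,T}, of size 6.

6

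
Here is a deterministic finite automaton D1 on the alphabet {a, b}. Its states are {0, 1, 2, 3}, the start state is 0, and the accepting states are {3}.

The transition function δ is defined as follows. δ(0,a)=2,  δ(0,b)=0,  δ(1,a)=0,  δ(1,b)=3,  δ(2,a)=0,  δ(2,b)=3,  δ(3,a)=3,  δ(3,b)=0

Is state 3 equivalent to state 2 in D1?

No

First remove the unreachable states {1}; 3 states remain.
P0 = {3} | {0,2}.
On input b, block {0,2} splits into {0} and {2}.
The partition is now stable with 3 blocks: {3} | {0} | {2}.
3 and 2 end up in different blocks, so they are distinguishable. For instance, the string 'ε' is accepted from only 3.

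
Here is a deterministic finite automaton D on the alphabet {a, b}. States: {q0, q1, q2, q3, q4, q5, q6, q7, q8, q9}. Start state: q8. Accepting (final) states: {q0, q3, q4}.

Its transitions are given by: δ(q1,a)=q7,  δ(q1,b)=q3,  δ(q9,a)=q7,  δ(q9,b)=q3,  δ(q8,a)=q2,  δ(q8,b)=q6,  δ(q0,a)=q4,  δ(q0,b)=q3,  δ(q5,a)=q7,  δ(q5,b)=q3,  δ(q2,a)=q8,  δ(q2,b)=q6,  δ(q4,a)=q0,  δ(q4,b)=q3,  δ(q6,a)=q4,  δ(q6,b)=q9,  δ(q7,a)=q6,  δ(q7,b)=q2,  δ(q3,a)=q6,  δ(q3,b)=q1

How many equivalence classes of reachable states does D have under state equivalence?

States {q5} cannot be reached from the start state, so discard them.
Initial partition by acceptance: {q0,q3,q4} | {q1,q2,q6,q7,q8,q9}.
On input a, block {q0,q3,q4} splits into {q0,q4} and {q3}.
Split {q1,q2,q6,q7,q8,q9} by δ(·,a) → {q1,q2,q7,q8,q9} and {q6}.
On input a, block {q1,q2,q7,q8,q9} splits into {q1,q2,q8,q9} and {q7}.
Split {q1,q2,q8,q9} by δ(·,a) → {q1,q9} and {q2,q8}.
No further refinement is possible. Final partition (6 blocks): {q0,q4} | {q1,q9} | {q3} | {q6} | {q7} | {q2,q8}.

6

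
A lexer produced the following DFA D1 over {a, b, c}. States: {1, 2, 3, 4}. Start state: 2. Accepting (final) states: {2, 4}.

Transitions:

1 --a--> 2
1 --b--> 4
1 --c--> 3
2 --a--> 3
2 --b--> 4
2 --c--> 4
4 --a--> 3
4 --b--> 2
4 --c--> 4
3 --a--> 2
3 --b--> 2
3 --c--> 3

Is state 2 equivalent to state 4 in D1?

First remove the unreachable states {1}; 3 states remain.
P0 = {2,4} | {3}.
No further refinement is possible. Final partition (2 blocks): {2,4} | {3}.
2 and 4 lie in the same block of the stable partition, so they are equivalent — no string distinguishes them.

Yes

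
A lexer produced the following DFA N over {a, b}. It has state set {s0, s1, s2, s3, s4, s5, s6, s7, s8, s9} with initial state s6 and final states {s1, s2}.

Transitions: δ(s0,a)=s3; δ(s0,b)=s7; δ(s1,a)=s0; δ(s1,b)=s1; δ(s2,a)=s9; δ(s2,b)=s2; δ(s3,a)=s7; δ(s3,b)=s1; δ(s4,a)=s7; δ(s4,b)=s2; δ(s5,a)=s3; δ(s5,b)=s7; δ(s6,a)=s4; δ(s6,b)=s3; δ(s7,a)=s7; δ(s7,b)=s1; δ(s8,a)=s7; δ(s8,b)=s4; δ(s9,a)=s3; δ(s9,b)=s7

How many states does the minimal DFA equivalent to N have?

3

First remove the unreachable states {s5,s8}; 8 states remain.
Start with accepting vs non-accepting: {s1,s2} | {s0,s3,s4,s6,s7,s9}.
On input b, block {s0,s3,s4,s6,s7,s9} splits into {s0,s6,s9} and {s3,s4,s7}.
The partition is now stable with 3 blocks: {s1,s2} | {s0,s6,s9} | {s3,s4,s7}.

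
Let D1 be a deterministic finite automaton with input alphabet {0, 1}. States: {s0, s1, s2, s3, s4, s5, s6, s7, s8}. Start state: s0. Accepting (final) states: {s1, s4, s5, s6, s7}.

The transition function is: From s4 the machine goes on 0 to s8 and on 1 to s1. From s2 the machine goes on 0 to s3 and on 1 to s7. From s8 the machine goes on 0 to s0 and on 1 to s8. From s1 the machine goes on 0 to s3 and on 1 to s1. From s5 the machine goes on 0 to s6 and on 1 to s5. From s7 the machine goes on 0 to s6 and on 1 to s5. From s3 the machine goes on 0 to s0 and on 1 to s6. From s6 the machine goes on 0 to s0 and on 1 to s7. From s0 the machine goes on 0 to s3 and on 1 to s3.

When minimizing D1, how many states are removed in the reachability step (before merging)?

No path from s0 leads to s1, s2, s4, s8; the other 5 states are all reachable.

4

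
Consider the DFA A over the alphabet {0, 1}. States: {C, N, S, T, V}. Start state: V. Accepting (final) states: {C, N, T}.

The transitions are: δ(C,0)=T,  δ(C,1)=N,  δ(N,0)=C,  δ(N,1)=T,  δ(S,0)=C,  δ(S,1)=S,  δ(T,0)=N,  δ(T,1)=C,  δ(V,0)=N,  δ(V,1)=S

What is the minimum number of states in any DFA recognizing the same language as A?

All states are reachable from the start state.
Initial partition by acceptance: {C,N,T} | {S,V}.
Stable partition: {C,N,T} | {S,V} — 2 equivalence classes.

2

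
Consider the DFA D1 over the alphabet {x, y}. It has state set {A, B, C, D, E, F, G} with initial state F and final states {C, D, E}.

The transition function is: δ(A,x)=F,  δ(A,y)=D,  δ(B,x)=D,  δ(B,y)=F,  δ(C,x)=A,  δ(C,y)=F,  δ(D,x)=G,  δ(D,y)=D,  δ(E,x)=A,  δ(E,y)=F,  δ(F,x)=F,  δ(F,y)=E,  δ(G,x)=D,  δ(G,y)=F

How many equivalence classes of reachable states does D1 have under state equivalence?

First remove the unreachable states {B,C}; 5 states remain.
Start with accepting vs non-accepting: {D,E} | {A,F,G}.
Refine {D,E} on symbol y: members go to different blocks, giving {D} and {E}.
Split {A,F,G} by δ(·,x) → {A,F} and {G}.
On input y, block {A,F} splits into {A} and {F}.
Stable partition: {D} | {A} | {E} | {G} | {F} — 5 equivalence classes.

5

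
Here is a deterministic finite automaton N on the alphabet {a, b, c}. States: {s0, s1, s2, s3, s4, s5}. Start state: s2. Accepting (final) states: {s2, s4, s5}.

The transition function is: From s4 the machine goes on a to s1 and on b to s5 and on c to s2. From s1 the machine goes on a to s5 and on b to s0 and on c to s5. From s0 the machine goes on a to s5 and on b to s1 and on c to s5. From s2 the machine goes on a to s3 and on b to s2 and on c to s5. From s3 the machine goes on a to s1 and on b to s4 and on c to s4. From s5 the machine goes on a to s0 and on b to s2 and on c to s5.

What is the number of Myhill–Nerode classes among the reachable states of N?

5

Start with accepting vs non-accepting: {s2,s4,s5} | {s0,s1,s3}.
Split {s0,s1,s3} by δ(·,a) → {s0,s1} and {s3}.
Split {s2,s4,s5} by δ(·,a) → {s4,s5} and {s2}.
On input b, block {s4,s5} splits into {s4} and {s5}.
Stable partition: {s4} | {s0,s1} | {s3} | {s2} | {s5} — 5 equivalence classes.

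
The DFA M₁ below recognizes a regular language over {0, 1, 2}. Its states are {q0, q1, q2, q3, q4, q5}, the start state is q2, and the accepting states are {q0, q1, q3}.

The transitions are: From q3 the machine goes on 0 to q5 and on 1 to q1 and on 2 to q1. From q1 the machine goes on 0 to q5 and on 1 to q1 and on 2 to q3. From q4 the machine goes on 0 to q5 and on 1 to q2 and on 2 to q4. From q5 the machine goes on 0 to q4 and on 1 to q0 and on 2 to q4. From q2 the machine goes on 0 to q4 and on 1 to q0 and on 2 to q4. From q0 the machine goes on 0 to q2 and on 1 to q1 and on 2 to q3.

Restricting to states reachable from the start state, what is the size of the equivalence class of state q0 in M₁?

All states are reachable from the start state.
Start with accepting vs non-accepting: {q0,q1,q3} | {q2,q4,q5}.
Refine {q2,q4,q5} on symbol 1: members go to different blocks, giving {q2,q5} and {q4}.
Stable partition: {q0,q1,q3} | {q2,q5} | {q4} — 3 equivalence classes.
State q0 belongs to the block {q0,q1,q3}, which has 3 states.

3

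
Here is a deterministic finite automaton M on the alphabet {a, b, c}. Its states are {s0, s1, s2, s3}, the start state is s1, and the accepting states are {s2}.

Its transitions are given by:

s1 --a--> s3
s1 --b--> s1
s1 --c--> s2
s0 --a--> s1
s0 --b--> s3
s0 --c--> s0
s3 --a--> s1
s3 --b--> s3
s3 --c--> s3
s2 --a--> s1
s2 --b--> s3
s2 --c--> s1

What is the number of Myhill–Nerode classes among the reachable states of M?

Reachable states from the start: {s1,s2,s3}. Unreachable: {s0} — drop them.
Start with accepting vs non-accepting: {s2} | {s1,s3}.
Refine {s1,s3} on symbol c: members go to different blocks, giving {s1} and {s3}.
No further refinement is possible. Final partition (3 blocks): {s2} | {s1} | {s3}.

3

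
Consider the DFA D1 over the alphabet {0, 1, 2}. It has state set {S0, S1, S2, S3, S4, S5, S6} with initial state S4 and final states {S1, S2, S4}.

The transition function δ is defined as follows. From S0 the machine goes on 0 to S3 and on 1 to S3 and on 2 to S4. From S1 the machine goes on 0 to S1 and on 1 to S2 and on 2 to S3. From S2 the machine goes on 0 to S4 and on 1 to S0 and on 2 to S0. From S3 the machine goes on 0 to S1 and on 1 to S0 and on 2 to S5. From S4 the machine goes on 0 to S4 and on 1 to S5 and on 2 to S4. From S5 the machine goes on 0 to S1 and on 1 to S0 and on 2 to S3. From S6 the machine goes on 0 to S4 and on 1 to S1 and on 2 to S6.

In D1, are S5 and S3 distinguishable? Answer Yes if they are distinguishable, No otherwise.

No

States {S6} cannot be reached from the start state, so discard them.
P0 = {S1,S2,S4} | {S0,S3,S5}.
On input 1, block {S1,S2,S4} splits into {S2,S4} and {S1}.
Refine {S2,S4} on symbol 2: members go to different blocks, giving {S2} and {S4}.
On input 0, block {S0,S3,S5} splits into {S3,S5} and {S0}.
Stable partition: {S2} | {S3,S5} | {S1} | {S4} | {S0} — 5 equivalence classes.
S5 and S3 lie in the same block of the stable partition, so they are equivalent — no string distinguishes them.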